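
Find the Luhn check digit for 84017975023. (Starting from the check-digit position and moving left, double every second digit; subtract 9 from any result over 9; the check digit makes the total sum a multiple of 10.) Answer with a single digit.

6

Partial digits right→left: 3 2 0 5 7 9 7 1 0 4 8
Double every second digit counting from the check-digit position (so the 1st, 3rd, 5th, ... of the partial from the right).
  doubled (with −9 where >9): 6 0 5 5 0 7 → sum 23
  kept as-is: 2 5 9 1 4 → sum 21
Total = 23 + 21 = 44.
Check digit = (10 − (44 mod 10)) mod 10 = 6.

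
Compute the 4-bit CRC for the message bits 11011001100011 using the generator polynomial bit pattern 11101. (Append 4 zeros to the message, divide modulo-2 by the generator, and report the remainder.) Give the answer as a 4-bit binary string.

0101

Append 4 zeros: 110110011000110000. Divide by 11101 (XOR where the leading bit is 1):
  pos 0: 11011 XOR 11101 = 00110
  pos 2: 11000 XOR 11101 = 00101
  pos 4: 10111 XOR 11101 = 01010
  pos 5: 10100 XOR 11101 = 01001
  pos 6: 10010 XOR 11101 = 01111
  pos 7: 11110 XOR 11101 = 00011
  pos 10: 11110 XOR 11101 = 00011
  pos 13: 11000 XOR 11101 = 00101
Remainder (last 4 bits) = 0101. This is the CRC / FCS.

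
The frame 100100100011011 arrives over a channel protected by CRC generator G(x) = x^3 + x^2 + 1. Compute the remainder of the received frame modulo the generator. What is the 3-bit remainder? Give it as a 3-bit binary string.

101

Modulo-2 division of 100100100011011 by 1101:
  pos 0: 1001 XOR 1101 = 0100
  pos 1: 1000 XOR 1101 = 0101
  pos 2: 1010 XOR 1101 = 0111
  pos 3: 1111 XOR 1101 = 0010
  pos 5: 1000 XOR 1101 = 0101
  pos 6: 1010 XOR 1101 = 0111
  pos 7: 1111 XOR 1101 = 0010
  pos 9: 1010 XOR 1101 = 0111
  pos 10: 1111 XOR 1101 = 0010
Remainder = 101 (nonzero — an error is detected).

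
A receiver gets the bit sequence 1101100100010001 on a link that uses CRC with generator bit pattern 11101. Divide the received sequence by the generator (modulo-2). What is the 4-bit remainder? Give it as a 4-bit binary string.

Modulo-2 division of 1101100100010001 by 11101:
  pos 0: 11011 XOR 11101 = 00110
  pos 2: 11000 XOR 11101 = 00101
  pos 4: 10110 XOR 11101 = 01011
  pos 5: 10110 XOR 11101 = 01011
  pos 6: 10110 XOR 11101 = 01011
  pos 7: 10111 XOR 11101 = 01010
  pos 8: 10100 XOR 11101 = 01001
  pos 9: 10010 XOR 11101 = 01111
  pos 10: 11110 XOR 11101 = 00011
Remainder = 0111 (nonzero — an error is detected).

0111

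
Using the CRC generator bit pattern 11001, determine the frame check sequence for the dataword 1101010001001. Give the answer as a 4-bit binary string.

0110

Append 4 zeros: 11010100010010000. Divide by 11001 (XOR where the leading bit is 1):
  pos 0: 11010 XOR 11001 = 00011
  pos 3: 11100 XOR 11001 = 00101
  pos 5: 10101 XOR 11001 = 01100
  pos 6: 11000 XOR 11001 = 00001
  pos 10: 10100 XOR 11001 = 01101
  pos 11: 11010 XOR 11001 = 00011
Remainder (last 4 bits) = 0110. This is the CRC / FCS.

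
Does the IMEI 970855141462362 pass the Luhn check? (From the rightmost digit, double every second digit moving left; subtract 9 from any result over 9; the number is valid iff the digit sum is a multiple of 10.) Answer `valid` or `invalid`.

invalid

From the right, keep odd positions and double even positions (subtract 9 from any doubled value over 9):
  doubled (positions 2,4,...): 3 4 8 8 1 7 5 → sum 36
  kept (positions 1,3,...): 2 3 6 1 1 5 0 9 → sum 27
Total = 63.
63 mod 10 = 3, so the number is invalid.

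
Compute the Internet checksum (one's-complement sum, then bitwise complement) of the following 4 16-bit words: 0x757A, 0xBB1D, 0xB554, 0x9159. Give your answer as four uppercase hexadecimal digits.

One's-complement addition (fold any carry out of bit 15 back into bit 0):
  0x757A + 0xBB1D = 0x13097 → wrap carry → 0x3098
  0x3098 + 0xB554 = 0x0E5EC
  0xE5EC + 0x9159 = 0x17745 → wrap carry → 0x7746
One's-complement sum = 0x7746.
Checksum = ~0x7746 & 0xFFFF = 0x88B9.

88B9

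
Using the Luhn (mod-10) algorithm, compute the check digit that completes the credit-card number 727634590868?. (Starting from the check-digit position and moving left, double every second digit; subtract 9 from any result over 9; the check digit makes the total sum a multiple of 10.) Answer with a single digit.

Partial digits right→left: 8 6 8 0 9 5 4 3 6 7 2 7
Double every second digit counting from the check-digit position (so the 1st, 3rd, 5th, ... of the partial from the right).
  doubled (with −9 where >9): 7 7 9 8 3 4 → sum 38
  kept as-is: 6 0 5 3 7 7 → sum 28
Total = 38 + 28 = 66.
Check digit = (10 − (66 mod 10)) mod 10 = 4.

4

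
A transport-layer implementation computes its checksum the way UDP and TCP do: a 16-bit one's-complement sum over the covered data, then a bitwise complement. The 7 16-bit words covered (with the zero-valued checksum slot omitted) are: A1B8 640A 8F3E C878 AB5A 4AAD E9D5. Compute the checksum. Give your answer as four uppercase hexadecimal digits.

C2A7

One's-complement addition (fold any carry out of bit 15 back into bit 0):
  0xA1B8 + 0x640A = 0x105C2 → wrap carry → 0x05C3
  0x05C3 + 0x8F3E = 0x09501
  0x9501 + 0xC878 = 0x15D79 → wrap carry → 0x5D7A
  0x5D7A + 0xAB5A = 0x108D4 → wrap carry → 0x08D5
  0x08D5 + 0x4AAD = 0x05382
  0x5382 + 0xE9D5 = 0x13D57 → wrap carry → 0x3D58
One's-complement sum = 0x3D58.
Checksum = ~0x3D58 & 0xFFFF = 0xC2A7.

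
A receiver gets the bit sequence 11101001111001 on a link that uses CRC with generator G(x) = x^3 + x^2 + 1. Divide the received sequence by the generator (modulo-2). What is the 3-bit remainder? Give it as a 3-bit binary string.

000

Modulo-2 division of 11101001111001 by 1101:
  pos 0: 1110 XOR 1101 = 0011
  pos 2: 1110 XOR 1101 = 0011
  pos 4: 1101 XOR 1101 = 0000
  pos 8: 1110 XOR 1101 = 0011
  pos 10: 1101 XOR 1101 = 0000
Remainder = 000 (zero — the frame passes the CRC check).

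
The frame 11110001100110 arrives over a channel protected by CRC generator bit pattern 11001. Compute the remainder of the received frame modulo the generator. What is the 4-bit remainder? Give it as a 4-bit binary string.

0000

Modulo-2 division of 11110001100110 by 11001:
  pos 0: 11110 XOR 11001 = 00111
  pos 2: 11100 XOR 11001 = 00101
  pos 4: 10111 XOR 11001 = 01110
  pos 5: 11100 XOR 11001 = 00101
  pos 7: 10101 XOR 11001 = 01100
  pos 8: 11001 XOR 11001 = 00000
Remainder = 0000 (zero — the frame passes the CRC check).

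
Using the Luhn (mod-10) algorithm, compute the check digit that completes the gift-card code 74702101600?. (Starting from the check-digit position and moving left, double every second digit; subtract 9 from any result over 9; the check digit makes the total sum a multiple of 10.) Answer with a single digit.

7

Partial digits right→left: 0 0 6 1 0 1 2 0 7 4 7
Double every second digit counting from the check-digit position (so the 1st, 3rd, 5th, ... of the partial from the right).
  doubled (with −9 where >9): 0 3 0 4 5 5 → sum 17
  kept as-is: 0 1 1 0 4 → sum 6
Total = 17 + 6 = 23.
Check digit = (10 − (23 mod 10)) mod 10 = 7.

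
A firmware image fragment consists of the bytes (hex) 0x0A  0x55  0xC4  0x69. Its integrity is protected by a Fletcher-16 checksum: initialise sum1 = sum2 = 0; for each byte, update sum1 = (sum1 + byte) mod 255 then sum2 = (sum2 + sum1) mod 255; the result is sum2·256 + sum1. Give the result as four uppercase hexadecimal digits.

Running sums (mod 255):
  after byte 0 (0x0A): sum1=10, sum2=10
  after byte 1 (0x55): sum1=95, sum2=105
  after byte 2 (0xC4): sum1=36, sum2=141
  after byte 3 (0x69): sum1=141, sum2=27
Checksum = sum2·256 + sum1 = 27·256 + 141 = 7053 = 0x1B8D.

1B8D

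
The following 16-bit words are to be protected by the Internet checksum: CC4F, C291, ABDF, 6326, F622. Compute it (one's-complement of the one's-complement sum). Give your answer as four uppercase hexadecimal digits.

One's-complement addition (fold any carry out of bit 15 back into bit 0):
  0xCC4F + 0xC291 = 0x18EE0 → wrap carry → 0x8EE1
  0x8EE1 + 0xABDF = 0x13AC0 → wrap carry → 0x3AC1
  0x3AC1 + 0x6326 = 0x09DE7
  0x9DE7 + 0xF622 = 0x19409 → wrap carry → 0x940A
One's-complement sum = 0x940A.
Checksum = ~0x940A & 0xFFFF = 0x6BF5.

6BF5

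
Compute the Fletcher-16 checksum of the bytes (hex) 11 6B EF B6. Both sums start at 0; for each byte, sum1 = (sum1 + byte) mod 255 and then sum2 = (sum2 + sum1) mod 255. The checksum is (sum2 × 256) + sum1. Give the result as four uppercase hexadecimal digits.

Running sums (mod 255):
  after byte 0 (11): sum1=17, sum2=17
  after byte 1 (6B): sum1=124, sum2=141
  after byte 2 (EF): sum1=108, sum2=249
  after byte 3 (B6): sum1=35, sum2=29
Checksum = sum2·256 + sum1 = 29·256 + 35 = 7459 = 0x1D23.

1D23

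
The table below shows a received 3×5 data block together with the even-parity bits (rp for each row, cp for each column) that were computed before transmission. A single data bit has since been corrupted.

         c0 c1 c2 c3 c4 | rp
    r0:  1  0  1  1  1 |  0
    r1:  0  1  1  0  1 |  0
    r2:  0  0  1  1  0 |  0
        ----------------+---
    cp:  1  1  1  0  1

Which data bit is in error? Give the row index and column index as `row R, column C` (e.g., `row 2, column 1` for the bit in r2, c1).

row 1, column 4

Recompute each row's even parity and compare to rp:
  r0: data parity 0, sent rp 0 → ok
  r1: data parity 1, sent rp 0 → mismatch
  r2: data parity 0, sent rp 0 → ok
Recompute each column's even parity and compare to cp:
  c0: data parity 1, sent cp 1 → ok
  c1: data parity 1, sent cp 1 → ok
  c2: data parity 1, sent cp 1 → ok
  c3: data parity 0, sent cp 0 → ok
  c4: data parity 0, sent cp 1 → mismatch
Exactly one row (r1) and one column (c4) fail → the flipped bit is at their intersection.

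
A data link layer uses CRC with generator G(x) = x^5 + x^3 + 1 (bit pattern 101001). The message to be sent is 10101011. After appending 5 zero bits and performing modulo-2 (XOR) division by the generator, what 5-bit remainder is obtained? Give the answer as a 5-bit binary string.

01100

Append 5 zeros: 1010101100000. Divide by 101001 (XOR where the leading bit is 1):
  pos 0: 101010 XOR 101001 = 000011
  pos 4: 111100 XOR 101001 = 010101
  pos 5: 101010 XOR 101001 = 000011
Remainder (last 5 bits) = 01100. This is the CRC / FCS.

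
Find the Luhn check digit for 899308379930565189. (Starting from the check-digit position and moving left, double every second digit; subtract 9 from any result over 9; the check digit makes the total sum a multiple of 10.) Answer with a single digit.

Partial digits right→left: 9 8 1 5 6 5 0 3 9 9 7 3 8 0 3 9 9 8
Double every second digit counting from the check-digit position (so the 1st, 3rd, 5th, ... of the partial from the right).
  doubled (with −9 where >9): 9 2 3 0 9 5 7 6 9 → sum 50
  kept as-is: 8 5 5 3 9 3 0 9 8 → sum 50
Total = 50 + 50 = 100.
Check digit = (10 − (100 mod 10)) mod 10 = 0.

0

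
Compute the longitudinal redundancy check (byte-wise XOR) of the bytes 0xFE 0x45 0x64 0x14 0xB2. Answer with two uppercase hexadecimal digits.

79

XOR the bytes together:
  start with 0xFE
  0xFE ⊕ 0x45 = 0xBB
  0xBB ⊕ 0x64 = 0xDF
  0xDF ⊕ 0x14 = 0xCB
  0xCB ⊕ 0xB2 = 0x79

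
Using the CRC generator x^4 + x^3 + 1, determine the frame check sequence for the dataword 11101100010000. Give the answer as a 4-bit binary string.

Append 4 zeros: 111011000100000000. Divide by 11001 (XOR where the leading bit is 1):
  pos 0: 11101 XOR 11001 = 00100
  pos 2: 10010 XOR 11001 = 01011
  pos 3: 10110 XOR 11001 = 01111
  pos 4: 11110 XOR 11001 = 00111
  pos 6: 11110 XOR 11001 = 00111
  pos 8: 11100 XOR 11001 = 00101
  pos 10: 10100 XOR 11001 = 01101
  pos 11: 11010 XOR 11001 = 00011
Remainder (last 4 bits) = 1100. This is the CRC / FCS.

1100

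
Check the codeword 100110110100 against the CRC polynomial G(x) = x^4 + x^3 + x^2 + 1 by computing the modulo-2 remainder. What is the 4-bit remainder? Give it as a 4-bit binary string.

Modulo-2 division of 100110110100 by 11101:
  pos 0: 10011 XOR 11101 = 01110
  pos 1: 11100 XOR 11101 = 00001
  pos 5: 11101 XOR 11101 = 00000
Remainder = 0000 (zero — the frame passes the CRC check).

0000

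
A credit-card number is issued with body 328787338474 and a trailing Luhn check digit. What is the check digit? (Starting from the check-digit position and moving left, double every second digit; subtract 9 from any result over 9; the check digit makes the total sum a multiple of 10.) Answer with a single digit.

Partial digits right→left: 4 7 4 8 3 3 7 8 7 8 2 3
Double every second digit counting from the check-digit position (so the 1st, 3rd, 5th, ... of the partial from the right).
  doubled (with −9 where >9): 8 8 6 5 5 4 → sum 36
  kept as-is: 7 8 3 8 8 3 → sum 37
Total = 36 + 37 = 73.
Check digit = (10 − (73 mod 10)) mod 10 = 7.

7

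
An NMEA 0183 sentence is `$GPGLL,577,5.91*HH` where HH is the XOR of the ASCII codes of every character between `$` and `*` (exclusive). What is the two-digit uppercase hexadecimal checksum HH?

76

XOR the ASCII codes of the payload characters:
  'G' = 0x47 → acc = 0x47
  'P' = 0x50 → acc = 0x17
  'G' = 0x47 → acc = 0x50
  'L' = 0x4C → acc = 0x1C
  'L' = 0x4C → acc = 0x50
  ',' = 0x2C → acc = 0x7C
  '5' = 0x35 → acc = 0x49
  '7' = 0x37 → acc = 0x7E
  '7' = 0x37 → acc = 0x49
  ',' = 0x2C → acc = 0x65
  '5' = 0x35 → acc = 0x50
  '.' = 0x2E → acc = 0x7E
  '9' = 0x39 → acc = 0x47
  '1' = 0x31 → acc = 0x76
Checksum = 0x76.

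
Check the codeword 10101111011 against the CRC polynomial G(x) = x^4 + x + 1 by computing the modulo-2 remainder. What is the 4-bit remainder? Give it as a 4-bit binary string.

Modulo-2 division of 10101111011 by 10011:
  pos 0: 10101 XOR 10011 = 00110
  pos 2: 11011 XOR 10011 = 01000
  pos 3: 10001 XOR 10011 = 00010
  pos 6: 10011 XOR 10011 = 00000
Remainder = 0000 (zero — the frame passes the CRC check).

0000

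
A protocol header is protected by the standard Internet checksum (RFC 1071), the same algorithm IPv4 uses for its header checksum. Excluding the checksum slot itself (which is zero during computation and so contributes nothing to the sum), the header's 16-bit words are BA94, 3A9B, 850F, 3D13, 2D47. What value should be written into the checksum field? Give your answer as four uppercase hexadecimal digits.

One's-complement addition (fold any carry out of bit 15 back into bit 0):
  0xBA94 + 0x3A9B = 0x0F52F
  0xF52F + 0x850F = 0x17A3E → wrap carry → 0x7A3F
  0x7A3F + 0x3D13 = 0x0B752
  0xB752 + 0x2D47 = 0x0E499
One's-complement sum = 0xE499.
Checksum = ~0xE499 & 0xFFFF = 0x1B66.

1B66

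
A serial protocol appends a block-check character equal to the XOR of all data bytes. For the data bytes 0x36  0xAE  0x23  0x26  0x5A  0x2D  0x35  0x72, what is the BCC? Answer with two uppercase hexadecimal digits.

AD

XOR the bytes together:
  start with 0x36
  0x36 ⊕ 0xAE = 0x98
  0x98 ⊕ 0x23 = 0xBB
  0xBB ⊕ 0x26 = 0x9D
  0x9D ⊕ 0x5A = 0xC7
  0xC7 ⊕ 0x2D = 0xEA
  0xEA ⊕ 0x35 = 0xDF
  0xDF ⊕ 0x72 = 0xAD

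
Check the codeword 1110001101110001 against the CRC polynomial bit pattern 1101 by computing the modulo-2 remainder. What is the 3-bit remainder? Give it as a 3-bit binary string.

Modulo-2 division of 1110001101110001 by 1101:
  pos 0: 1110 XOR 1101 = 0011
  pos 2: 1100 XOR 1101 = 0001
  pos 5: 1110 XOR 1101 = 0011
  pos 7: 1111 XOR 1101 = 0010
  pos 9: 1010 XOR 1101 = 0111
  pos 10: 1110 XOR 1101 = 0011
  pos 12: 1101 XOR 1101 = 0000
Remainder = 000 (zero — the frame passes the CRC check).

000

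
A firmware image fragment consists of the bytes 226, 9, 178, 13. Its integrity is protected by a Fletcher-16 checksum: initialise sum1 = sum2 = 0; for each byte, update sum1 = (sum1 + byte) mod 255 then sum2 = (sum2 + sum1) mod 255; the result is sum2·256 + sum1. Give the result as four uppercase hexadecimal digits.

19AB

Running sums (mod 255):
  after byte 0 (226): sum1=226, sum2=226
  after byte 1 (9): sum1=235, sum2=206
  after byte 2 (178): sum1=158, sum2=109
  after byte 3 (13): sum1=171, sum2=25
Checksum = sum2·256 + sum1 = 25·256 + 171 = 6571 = 0x19AB.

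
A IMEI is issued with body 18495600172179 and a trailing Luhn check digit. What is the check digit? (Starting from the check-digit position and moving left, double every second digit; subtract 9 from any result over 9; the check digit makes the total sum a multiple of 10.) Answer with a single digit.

5

Partial digits right→left: 9 7 1 2 7 1 0 0 6 5 9 4 8 1
Double every second digit counting from the check-digit position (so the 1st, 3rd, 5th, ... of the partial from the right).
  doubled (with −9 where >9): 9 2 5 0 3 9 7 → sum 35
  kept as-is: 7 2 1 0 5 4 1 → sum 20
Total = 35 + 20 = 55.
Check digit = (10 − (55 mod 10)) mod 10 = 5.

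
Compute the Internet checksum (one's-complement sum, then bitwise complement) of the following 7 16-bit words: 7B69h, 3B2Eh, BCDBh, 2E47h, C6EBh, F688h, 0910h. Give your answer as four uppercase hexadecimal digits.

One's-complement addition (fold any carry out of bit 15 back into bit 0):
  0x7B69 + 0x3B2E = 0x0B697
  0xB697 + 0xBCDB = 0x17372 → wrap carry → 0x7373
  0x7373 + 0x2E47 = 0x0A1BA
  0xA1BA + 0xC6EB = 0x168A5 → wrap carry → 0x68A6
  0x68A6 + 0xF688 = 0x15F2E → wrap carry → 0x5F2F
  0x5F2F + 0x0910 = 0x0683F
One's-complement sum = 0x683F.
Checksum = ~0x683F & 0xFFFF = 0x97C0.

97C0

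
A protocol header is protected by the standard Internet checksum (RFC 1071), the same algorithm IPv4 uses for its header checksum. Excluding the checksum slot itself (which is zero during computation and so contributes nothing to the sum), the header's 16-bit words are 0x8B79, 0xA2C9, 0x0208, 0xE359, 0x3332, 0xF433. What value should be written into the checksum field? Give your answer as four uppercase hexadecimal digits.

C4F4

One's-complement addition (fold any carry out of bit 15 back into bit 0):
  0x8B79 + 0xA2C9 = 0x12E42 → wrap carry → 0x2E43
  0x2E43 + 0x0208 = 0x0304B
  0x304B + 0xE359 = 0x113A4 → wrap carry → 0x13A5
  0x13A5 + 0x3332 = 0x046D7
  0x46D7 + 0xF433 = 0x13B0A → wrap carry → 0x3B0B
One's-complement sum = 0x3B0B.
Checksum = ~0x3B0B & 0xFFFF = 0xC4F4.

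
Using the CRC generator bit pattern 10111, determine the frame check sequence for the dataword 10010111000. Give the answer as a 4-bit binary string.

Append 4 zeros: 100101110000000. Divide by 10111 (XOR where the leading bit is 1):
  pos 0: 10010 XOR 10111 = 00101
  pos 2: 10111 XOR 10111 = 00000
  pos 7: 10000 XOR 10111 = 00111
  pos 9: 11100 XOR 10111 = 01011
  pos 10: 10110 XOR 10111 = 00001
Remainder (last 4 bits) = 0001. This is the CRC / FCS.

0001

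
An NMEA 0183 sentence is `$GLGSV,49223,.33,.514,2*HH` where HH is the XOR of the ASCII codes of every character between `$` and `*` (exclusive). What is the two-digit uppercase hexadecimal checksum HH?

75

XOR the ASCII codes of the payload characters:
  'G' = 0x47 → acc = 0x47
  'L' = 0x4C → acc = 0x0B
  'G' = 0x47 → acc = 0x4C
  'S' = 0x53 → acc = 0x1F
  'V' = 0x56 → acc = 0x49
  ',' = 0x2C → acc = 0x65
  '4' = 0x34 → acc = 0x51
  '9' = 0x39 → acc = 0x68
  '2' = 0x32 → acc = 0x5A
  '2' = 0x32 → acc = 0x68
  '3' = 0x33 → acc = 0x5B
  ',' = 0x2C → acc = 0x77
  '.' = 0x2E → acc = 0x59
  '3' = 0x33 → acc = 0x6A
  '3' = 0x33 → acc = 0x59
  ',' = 0x2C → acc = 0x75
  '.' = 0x2E → acc = 0x5B
  '5' = 0x35 → acc = 0x6E
  '1' = 0x31 → acc = 0x5F
  '4' = 0x34 → acc = 0x6B
  ',' = 0x2C → acc = 0x47
  '2' = 0x32 → acc = 0x75
Checksum = 0x75.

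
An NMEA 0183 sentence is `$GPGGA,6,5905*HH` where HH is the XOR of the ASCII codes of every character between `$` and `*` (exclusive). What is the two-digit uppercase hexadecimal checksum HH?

XOR the ASCII codes of the payload characters:
  'G' = 0x47 → acc = 0x47
  'P' = 0x50 → acc = 0x17
  'G' = 0x47 → acc = 0x50
  'G' = 0x47 → acc = 0x17
  'A' = 0x41 → acc = 0x56
  ',' = 0x2C → acc = 0x7A
  '6' = 0x36 → acc = 0x4C
  ',' = 0x2C → acc = 0x60
  '5' = 0x35 → acc = 0x55
  '9' = 0x39 → acc = 0x6C
  '0' = 0x30 → acc = 0x5C
  '5' = 0x35 → acc = 0x69
Checksum = 0x69.

69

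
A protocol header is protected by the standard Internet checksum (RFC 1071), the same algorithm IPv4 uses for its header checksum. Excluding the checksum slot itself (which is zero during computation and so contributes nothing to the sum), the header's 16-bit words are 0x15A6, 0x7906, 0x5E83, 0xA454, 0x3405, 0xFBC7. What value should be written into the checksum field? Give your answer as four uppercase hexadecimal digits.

One's-complement addition (fold any carry out of bit 15 back into bit 0):
  0x15A6 + 0x7906 = 0x08EAC
  0x8EAC + 0x5E83 = 0x0ED2F
  0xED2F + 0xA454 = 0x19183 → wrap carry → 0x9184
  0x9184 + 0x3405 = 0x0C589
  0xC589 + 0xFBC7 = 0x1C150 → wrap carry → 0xC151
One's-complement sum = 0xC151.
Checksum = ~0xC151 & 0xFFFF = 0x3EAE.

3EAE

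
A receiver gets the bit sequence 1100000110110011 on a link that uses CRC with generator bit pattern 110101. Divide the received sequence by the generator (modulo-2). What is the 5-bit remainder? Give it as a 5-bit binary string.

00000

Modulo-2 division of 1100000110110011 by 110101:
  pos 0: 110000 XOR 110101 = 000101
  pos 3: 101011 XOR 110101 = 011110
  pos 4: 111100 XOR 110101 = 001001
  pos 6: 100111 XOR 110101 = 010010
  pos 7: 100100 XOR 110101 = 010001
  pos 8: 100010 XOR 110101 = 010111
  pos 9: 101111 XOR 110101 = 011010
  pos 10: 110101 XOR 110101 = 000000
Remainder = 00000 (zero — the frame passes the CRC check).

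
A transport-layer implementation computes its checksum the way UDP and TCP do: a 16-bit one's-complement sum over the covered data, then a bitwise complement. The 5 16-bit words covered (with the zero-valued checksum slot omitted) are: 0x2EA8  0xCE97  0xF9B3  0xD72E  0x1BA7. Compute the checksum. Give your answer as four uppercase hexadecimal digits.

One's-complement addition (fold any carry out of bit 15 back into bit 0):
  0x2EA8 + 0xCE97 = 0x0FD3F
  0xFD3F + 0xF9B3 = 0x1F6F2 → wrap carry → 0xF6F3
  0xF6F3 + 0xD72E = 0x1CE21 → wrap carry → 0xCE22
  0xCE22 + 0x1BA7 = 0x0E9C9
One's-complement sum = 0xE9C9.
Checksum = ~0xE9C9 & 0xFFFF = 0x1636.

1636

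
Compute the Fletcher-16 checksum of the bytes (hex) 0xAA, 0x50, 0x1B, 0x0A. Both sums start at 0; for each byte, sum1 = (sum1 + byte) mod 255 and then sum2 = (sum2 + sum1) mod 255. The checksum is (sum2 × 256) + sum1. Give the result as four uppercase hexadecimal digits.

Running sums (mod 255):
  after byte 0 (0xAA): sum1=170, sum2=170
  after byte 1 (0x50): sum1=250, sum2=165
  after byte 2 (0x1B): sum1=22, sum2=187
  after byte 3 (0x0A): sum1=32, sum2=219
Checksum = sum2·256 + sum1 = 219·256 + 32 = 56096 = 0xDB20.

DB20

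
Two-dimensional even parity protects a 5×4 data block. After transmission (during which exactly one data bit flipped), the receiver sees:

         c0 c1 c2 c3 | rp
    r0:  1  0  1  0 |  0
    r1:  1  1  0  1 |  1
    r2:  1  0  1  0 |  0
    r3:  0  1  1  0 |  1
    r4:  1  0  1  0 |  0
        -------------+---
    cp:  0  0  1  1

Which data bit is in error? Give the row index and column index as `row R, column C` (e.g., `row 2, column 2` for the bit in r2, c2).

row 3, column 2

Recompute each row's even parity and compare to rp:
  r0: data parity 0, sent rp 0 → ok
  r1: data parity 1, sent rp 1 → ok
  r2: data parity 0, sent rp 0 → ok
  r3: data parity 0, sent rp 1 → mismatch
  r4: data parity 0, sent rp 0 → ok
Recompute each column's even parity and compare to cp:
  c0: data parity 0, sent cp 0 → ok
  c1: data parity 0, sent cp 0 → ok
  c2: data parity 0, sent cp 1 → mismatch
  c3: data parity 1, sent cp 1 → ok
Exactly one row (r3) and one column (c2) fail → the flipped bit is at their intersection.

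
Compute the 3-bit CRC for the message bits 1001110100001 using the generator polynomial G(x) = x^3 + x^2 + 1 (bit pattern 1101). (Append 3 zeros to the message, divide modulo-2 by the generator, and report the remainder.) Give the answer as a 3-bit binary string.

100

Append 3 zeros: 1001110100001000. Divide by 1101 (XOR where the leading bit is 1):
  pos 0: 1001 XOR 1101 = 0100
  pos 1: 1001 XOR 1101 = 0100
  pos 2: 1001 XOR 1101 = 0100
  pos 3: 1000 XOR 1101 = 0101
  pos 4: 1011 XOR 1101 = 0110
  pos 5: 1100 XOR 1101 = 0001
  pos 8: 1000 XOR 1101 = 0101
  pos 9: 1011 XOR 1101 = 0110
  pos 10: 1100 XOR 1101 = 0001
Remainder (last 3 bits) = 100. This is the CRC / FCS.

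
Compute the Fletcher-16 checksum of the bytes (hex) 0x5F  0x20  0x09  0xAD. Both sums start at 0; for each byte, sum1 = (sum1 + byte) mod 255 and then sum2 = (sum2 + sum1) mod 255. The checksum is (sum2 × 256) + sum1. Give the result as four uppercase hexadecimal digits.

9D36

Running sums (mod 255):
  after byte 0 (0x5F): sum1=95, sum2=95
  after byte 1 (0x20): sum1=127, sum2=222
  after byte 2 (0x09): sum1=136, sum2=103
  after byte 3 (0xAD): sum1=54, sum2=157
Checksum = sum2·256 + sum1 = 157·256 + 54 = 40246 = 0x9D36.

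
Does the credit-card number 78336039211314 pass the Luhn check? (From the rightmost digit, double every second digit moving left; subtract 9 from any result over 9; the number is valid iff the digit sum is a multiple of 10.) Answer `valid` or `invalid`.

invalid

From the right, keep odd positions and double even positions (subtract 9 from any doubled value over 9):
  doubled (positions 2,4,...): 2 2 4 6 3 6 5 → sum 28
  kept (positions 1,3,...): 4 3 1 9 0 3 8 → sum 28
Total = 56.
56 mod 10 = 6, so the number is invalid.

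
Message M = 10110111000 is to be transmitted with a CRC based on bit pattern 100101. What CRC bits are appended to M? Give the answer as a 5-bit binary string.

Append 5 zeros: 1011011100000000. Divide by 100101 (XOR where the leading bit is 1):
  pos 0: 101101 XOR 100101 = 001000
  pos 2: 100011 XOR 100101 = 000110
  pos 5: 110000 XOR 100101 = 010101
  pos 6: 101010 XOR 100101 = 001111
  pos 8: 111100 XOR 100101 = 011001
  pos 9: 110010 XOR 100101 = 010111
  pos 10: 101110 XOR 100101 = 001011
Remainder (last 5 bits) = 01011. This is the CRC / FCS.

01011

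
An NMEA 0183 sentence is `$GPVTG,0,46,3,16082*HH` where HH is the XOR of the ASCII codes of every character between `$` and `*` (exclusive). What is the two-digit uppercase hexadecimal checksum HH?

6E

XOR the ASCII codes of the payload characters:
  'G' = 0x47 → acc = 0x47
  'P' = 0x50 → acc = 0x17
  'V' = 0x56 → acc = 0x41
  'T' = 0x54 → acc = 0x15
  'G' = 0x47 → acc = 0x52
  ',' = 0x2C → acc = 0x7E
  '0' = 0x30 → acc = 0x4E
  ',' = 0x2C → acc = 0x62
  '4' = 0x34 → acc = 0x56
  '6' = 0x36 → acc = 0x60
  ',' = 0x2C → acc = 0x4C
  '3' = 0x33 → acc = 0x7F
  ',' = 0x2C → acc = 0x53
  '1' = 0x31 → acc = 0x62
  '6' = 0x36 → acc = 0x54
  '0' = 0x30 → acc = 0x64
  '8' = 0x38 → acc = 0x5C
  '2' = 0x32 → acc = 0x6E
Checksum = 0x6E.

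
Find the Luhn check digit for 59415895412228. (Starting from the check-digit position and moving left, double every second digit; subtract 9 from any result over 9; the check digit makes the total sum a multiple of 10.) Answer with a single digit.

Partial digits right→left: 8 2 2 2 1 4 5 9 8 5 1 4 9 5
Double every second digit counting from the check-digit position (so the 1st, 3rd, 5th, ... of the partial from the right).
  doubled (with −9 where >9): 7 4 2 1 7 2 9 → sum 32
  kept as-is: 2 2 4 9 5 4 5 → sum 31
Total = 32 + 31 = 63.
Check digit = (10 − (63 mod 10)) mod 10 = 7.

7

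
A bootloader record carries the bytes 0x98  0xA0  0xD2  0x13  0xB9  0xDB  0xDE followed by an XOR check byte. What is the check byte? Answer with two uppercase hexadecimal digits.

XOR the bytes together:
  start with 0x98
  0x98 ⊕ 0xA0 = 0x38
  0x38 ⊕ 0xD2 = 0xEA
  0xEA ⊕ 0x13 = 0xF9
  0xF9 ⊕ 0xB9 = 0x40
  0x40 ⊕ 0xDB = 0x9B
  0x9B ⊕ 0xDE = 0x45

45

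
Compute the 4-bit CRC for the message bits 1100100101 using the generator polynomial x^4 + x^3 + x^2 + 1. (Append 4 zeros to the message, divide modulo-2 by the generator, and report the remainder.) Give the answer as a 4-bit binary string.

1110

Append 4 zeros: 11001001010000. Divide by 11101 (XOR where the leading bit is 1):
  pos 0: 11001 XOR 11101 = 00100
  pos 2: 10000 XOR 11101 = 01101
  pos 3: 11011 XOR 11101 = 00110
  pos 5: 11001 XOR 11101 = 00100
  pos 7: 10000 XOR 11101 = 01101
  pos 8: 11010 XOR 11101 = 00111
Remainder (last 4 bits) = 1110. This is the CRC / FCS.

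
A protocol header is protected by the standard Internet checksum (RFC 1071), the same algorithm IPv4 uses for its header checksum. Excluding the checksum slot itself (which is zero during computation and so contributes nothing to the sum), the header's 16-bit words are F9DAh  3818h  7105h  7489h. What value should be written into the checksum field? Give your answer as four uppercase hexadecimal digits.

E87D

One's-complement addition (fold any carry out of bit 15 back into bit 0):
  0xF9DA + 0x3818 = 0x131F2 → wrap carry → 0x31F3
  0x31F3 + 0x7105 = 0x0A2F8
  0xA2F8 + 0x7489 = 0x11781 → wrap carry → 0x1782
One's-complement sum = 0x1782.
Checksum = ~0x1782 & 0xFFFF = 0xE87D.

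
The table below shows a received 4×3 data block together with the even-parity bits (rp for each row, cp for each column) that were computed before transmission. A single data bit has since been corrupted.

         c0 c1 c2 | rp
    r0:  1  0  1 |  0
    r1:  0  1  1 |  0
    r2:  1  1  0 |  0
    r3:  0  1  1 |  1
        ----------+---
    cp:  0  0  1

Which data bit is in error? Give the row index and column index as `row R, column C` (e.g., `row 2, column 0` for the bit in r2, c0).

row 3, column 1

Recompute each row's even parity and compare to rp:
  r0: data parity 0, sent rp 0 → ok
  r1: data parity 0, sent rp 0 → ok
  r2: data parity 0, sent rp 0 → ok
  r3: data parity 0, sent rp 1 → mismatch
Recompute each column's even parity and compare to cp:
  c0: data parity 0, sent cp 0 → ok
  c1: data parity 1, sent cp 0 → mismatch
  c2: data parity 1, sent cp 1 → ok
Exactly one row (r3) and one column (c1) fail → the flipped bit is at their intersection.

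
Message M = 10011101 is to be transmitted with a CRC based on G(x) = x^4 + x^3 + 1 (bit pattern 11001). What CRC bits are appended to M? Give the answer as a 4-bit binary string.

Append 4 zeros: 100111010000. Divide by 11001 (XOR where the leading bit is 1):
  pos 0: 10011 XOR 11001 = 01010
  pos 1: 10101 XOR 11001 = 01100
  pos 2: 11000 XOR 11001 = 00001
  pos 6: 11000 XOR 11001 = 00001
Remainder (last 4 bits) = 0010. This is the CRC / FCS.

0010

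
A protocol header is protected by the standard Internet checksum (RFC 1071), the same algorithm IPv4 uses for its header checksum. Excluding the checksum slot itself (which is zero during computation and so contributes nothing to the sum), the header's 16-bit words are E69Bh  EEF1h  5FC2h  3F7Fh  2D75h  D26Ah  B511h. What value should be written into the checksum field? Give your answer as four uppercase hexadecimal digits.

One's-complement addition (fold any carry out of bit 15 back into bit 0):
  0xE69B + 0xEEF1 = 0x1D58C → wrap carry → 0xD58D
  0xD58D + 0x5FC2 = 0x1354F → wrap carry → 0x3550
  0x3550 + 0x3F7F = 0x074CF
  0x74CF + 0x2D75 = 0x0A244
  0xA244 + 0xD26A = 0x174AE → wrap carry → 0x74AF
  0x74AF + 0xB511 = 0x129C0 → wrap carry → 0x29C1
One's-complement sum = 0x29C1.
Checksum = ~0x29C1 & 0xFFFF = 0xD63E.

D63E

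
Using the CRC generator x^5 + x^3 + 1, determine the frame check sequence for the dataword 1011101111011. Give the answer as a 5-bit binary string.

01000

Append 5 zeros: 101110111101100000. Divide by 101001 (XOR where the leading bit is 1):
  pos 0: 101110 XOR 101001 = 000111
  pos 3: 111111 XOR 101001 = 010110
  pos 4: 101101 XOR 101001 = 000100
  pos 7: 100011 XOR 101001 = 001010
  pos 9: 101000 XOR 101001 = 000001
Remainder (last 5 bits) = 01000. This is the CRC / FCS.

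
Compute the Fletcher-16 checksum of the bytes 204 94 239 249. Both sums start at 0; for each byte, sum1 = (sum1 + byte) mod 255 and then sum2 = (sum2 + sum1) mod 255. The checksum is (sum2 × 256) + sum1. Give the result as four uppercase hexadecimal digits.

Running sums (mod 255):
  after byte 0 (204): sum1=204, sum2=204
  after byte 1 (94): sum1=43, sum2=247
  after byte 2 (239): sum1=27, sum2=19
  after byte 3 (249): sum1=21, sum2=40
Checksum = sum2·256 + sum1 = 40·256 + 21 = 10261 = 0x2815.

2815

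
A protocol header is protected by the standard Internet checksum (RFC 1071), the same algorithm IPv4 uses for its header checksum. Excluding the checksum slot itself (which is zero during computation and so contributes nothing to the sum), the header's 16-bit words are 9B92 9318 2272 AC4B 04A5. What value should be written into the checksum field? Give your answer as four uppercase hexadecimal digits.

One's-complement addition (fold any carry out of bit 15 back into bit 0):
  0x9B92 + 0x9318 = 0x12EAA → wrap carry → 0x2EAB
  0x2EAB + 0x2272 = 0x0511D
  0x511D + 0xAC4B = 0x0FD68
  0xFD68 + 0x04A5 = 0x1020D → wrap carry → 0x020E
One's-complement sum = 0x020E.
Checksum = ~0x020E & 0xFFFF = 0xFDF1.

FDF1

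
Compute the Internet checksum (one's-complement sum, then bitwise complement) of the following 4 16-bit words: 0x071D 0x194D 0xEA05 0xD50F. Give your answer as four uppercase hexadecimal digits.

One's-complement addition (fold any carry out of bit 15 back into bit 0):
  0x071D + 0x194D = 0x0206A
  0x206A + 0xEA05 = 0x10A6F → wrap carry → 0x0A70
  0x0A70 + 0xD50F = 0x0DF7F
One's-complement sum = 0xDF7F.
Checksum = ~0xDF7F & 0xFFFF = 0x2080.

2080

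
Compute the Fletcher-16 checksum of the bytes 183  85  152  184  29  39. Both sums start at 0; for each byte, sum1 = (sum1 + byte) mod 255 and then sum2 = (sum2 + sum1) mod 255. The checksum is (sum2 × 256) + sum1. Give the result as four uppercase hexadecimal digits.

E6A2

Running sums (mod 255):
  after byte 0 (183): sum1=183, sum2=183
  after byte 1 (85): sum1=13, sum2=196
  after byte 2 (152): sum1=165, sum2=106
  after byte 3 (184): sum1=94, sum2=200
  after byte 4 (29): sum1=123, sum2=68
  after byte 5 (39): sum1=162, sum2=230
Checksum = sum2·256 + sum1 = 230·256 + 162 = 59042 = 0xE6A2.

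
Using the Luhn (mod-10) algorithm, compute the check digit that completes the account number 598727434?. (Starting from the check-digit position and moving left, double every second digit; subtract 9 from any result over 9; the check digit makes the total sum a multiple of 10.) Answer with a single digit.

6

Partial digits right→left: 4 3 4 7 2 7 8 9 5
Double every second digit counting from the check-digit position (so the 1st, 3rd, 5th, ... of the partial from the right).
  doubled (with −9 where >9): 8 8 4 7 1 → sum 28
  kept as-is: 3 7 7 9 → sum 26
Total = 28 + 26 = 54.
Check digit = (10 − (54 mod 10)) mod 10 = 6.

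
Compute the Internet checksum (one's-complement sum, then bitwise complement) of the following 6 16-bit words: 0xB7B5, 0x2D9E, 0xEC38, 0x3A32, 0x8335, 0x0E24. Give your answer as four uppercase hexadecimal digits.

62E7

One's-complement addition (fold any carry out of bit 15 back into bit 0):
  0xB7B5 + 0x2D9E = 0x0E553
  0xE553 + 0xEC38 = 0x1D18B → wrap carry → 0xD18C
  0xD18C + 0x3A32 = 0x10BBE → wrap carry → 0x0BBF
  0x0BBF + 0x8335 = 0x08EF4
  0x8EF4 + 0x0E24 = 0x09D18
One's-complement sum = 0x9D18.
Checksum = ~0x9D18 & 0xFFFF = 0x62E7.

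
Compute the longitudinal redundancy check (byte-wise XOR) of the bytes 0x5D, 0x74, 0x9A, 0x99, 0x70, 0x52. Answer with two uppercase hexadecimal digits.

XOR the bytes together:
  start with 0x5D
  0x5D ⊕ 0x74 = 0x29
  0x29 ⊕ 0x9A = 0xB3
  0xB3 ⊕ 0x99 = 0x2A
  0x2A ⊕ 0x70 = 0x5A
  0x5A ⊕ 0x52 = 0x08

08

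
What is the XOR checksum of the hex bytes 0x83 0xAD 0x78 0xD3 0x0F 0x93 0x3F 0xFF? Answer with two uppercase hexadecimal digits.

XOR the bytes together:
  start with 0x83
  0x83 ⊕ 0xAD = 0x2E
  0x2E ⊕ 0x78 = 0x56
  0x56 ⊕ 0xD3 = 0x85
  0x85 ⊕ 0x0F = 0x8A
  0x8A ⊕ 0x93 = 0x19
  0x19 ⊕ 0x3F = 0x26
  0x26 ⊕ 0xFF = 0xD9

D9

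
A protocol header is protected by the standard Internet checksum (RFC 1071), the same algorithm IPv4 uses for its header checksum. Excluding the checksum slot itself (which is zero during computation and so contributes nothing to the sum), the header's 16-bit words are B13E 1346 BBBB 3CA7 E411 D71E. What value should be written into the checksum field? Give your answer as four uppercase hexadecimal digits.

87E7

One's-complement addition (fold any carry out of bit 15 back into bit 0):
  0xB13E + 0x1346 = 0x0C484
  0xC484 + 0xBBBB = 0x1803F → wrap carry → 0x8040
  0x8040 + 0x3CA7 = 0x0BCE7
  0xBCE7 + 0xE411 = 0x1A0F8 → wrap carry → 0xA0F9
  0xA0F9 + 0xD71E = 0x17817 → wrap carry → 0x7818
One's-complement sum = 0x7818.
Checksum = ~0x7818 & 0xFFFF = 0x87E7.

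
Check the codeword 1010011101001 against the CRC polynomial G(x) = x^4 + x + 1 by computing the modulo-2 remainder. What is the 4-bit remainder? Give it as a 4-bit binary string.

Modulo-2 division of 1010011101001 by 10011:
  pos 0: 10100 XOR 10011 = 00111
  pos 2: 11111 XOR 10011 = 01100
  pos 3: 11001 XOR 10011 = 01010
  pos 4: 10100 XOR 10011 = 00111
  pos 6: 11110 XOR 10011 = 01101
  pos 7: 11010 XOR 10011 = 01001
  pos 8: 10011 XOR 10011 = 00000
Remainder = 0000 (zero — the frame passes the CRC check).

0000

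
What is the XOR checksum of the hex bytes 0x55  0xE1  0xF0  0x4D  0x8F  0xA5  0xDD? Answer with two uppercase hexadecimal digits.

XOR the bytes together:
  start with 0x55
  0x55 ⊕ 0xE1 = 0xB4
  0xB4 ⊕ 0xF0 = 0x44
  0x44 ⊕ 0x4D = 0x09
  0x09 ⊕ 0x8F = 0x86
  0x86 ⊕ 0xA5 = 0x23
  0x23 ⊕ 0xDD = 0xFE

FE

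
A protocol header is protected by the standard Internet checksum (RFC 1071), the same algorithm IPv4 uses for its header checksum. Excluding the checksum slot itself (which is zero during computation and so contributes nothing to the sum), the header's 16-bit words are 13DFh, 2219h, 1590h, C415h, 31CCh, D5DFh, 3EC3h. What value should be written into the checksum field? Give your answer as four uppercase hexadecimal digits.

A9F2

One's-complement addition (fold any carry out of bit 15 back into bit 0):
  0x13DF + 0x2219 = 0x035F8
  0x35F8 + 0x1590 = 0x04B88
  0x4B88 + 0xC415 = 0x10F9D → wrap carry → 0x0F9E
  0x0F9E + 0x31CC = 0x0416A
  0x416A + 0xD5DF = 0x11749 → wrap carry → 0x174A
  0x174A + 0x3EC3 = 0x0560D
One's-complement sum = 0x560D.
Checksum = ~0x560D & 0xFFFF = 0xA9F2.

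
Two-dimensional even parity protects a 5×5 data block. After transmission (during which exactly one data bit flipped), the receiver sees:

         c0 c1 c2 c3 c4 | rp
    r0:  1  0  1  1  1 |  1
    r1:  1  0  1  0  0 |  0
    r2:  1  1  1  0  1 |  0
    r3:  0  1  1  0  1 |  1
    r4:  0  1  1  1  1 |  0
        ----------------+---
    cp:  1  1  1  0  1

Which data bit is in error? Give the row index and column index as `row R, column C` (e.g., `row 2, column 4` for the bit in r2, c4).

Recompute each row's even parity and compare to rp:
  r0: data parity 0, sent rp 1 → mismatch
  r1: data parity 0, sent rp 0 → ok
  r2: data parity 0, sent rp 0 → ok
  r3: data parity 1, sent rp 1 → ok
  r4: data parity 0, sent rp 0 → ok
Recompute each column's even parity and compare to cp:
  c0: data parity 1, sent cp 1 → ok
  c1: data parity 1, sent cp 1 → ok
  c2: data parity 1, sent cp 1 → ok
  c3: data parity 0, sent cp 0 → ok
  c4: data parity 0, sent cp 1 → mismatch
Exactly one row (r0) and one column (c4) fail → the flipped bit is at their intersection.

row 0, column 4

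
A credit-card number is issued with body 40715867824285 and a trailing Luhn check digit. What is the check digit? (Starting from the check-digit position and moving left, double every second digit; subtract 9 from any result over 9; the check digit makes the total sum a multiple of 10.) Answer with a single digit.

Partial digits right→left: 5 8 2 4 2 8 7 6 8 5 1 7 0 4
Double every second digit counting from the check-digit position (so the 1st, 3rd, 5th, ... of the partial from the right).
  doubled (with −9 where >9): 1 4 4 5 7 2 0 → sum 23
  kept as-is: 8 4 8 6 5 7 4 → sum 42
Total = 23 + 42 = 65.
Check digit = (10 − (65 mod 10)) mod 10 = 5.

5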